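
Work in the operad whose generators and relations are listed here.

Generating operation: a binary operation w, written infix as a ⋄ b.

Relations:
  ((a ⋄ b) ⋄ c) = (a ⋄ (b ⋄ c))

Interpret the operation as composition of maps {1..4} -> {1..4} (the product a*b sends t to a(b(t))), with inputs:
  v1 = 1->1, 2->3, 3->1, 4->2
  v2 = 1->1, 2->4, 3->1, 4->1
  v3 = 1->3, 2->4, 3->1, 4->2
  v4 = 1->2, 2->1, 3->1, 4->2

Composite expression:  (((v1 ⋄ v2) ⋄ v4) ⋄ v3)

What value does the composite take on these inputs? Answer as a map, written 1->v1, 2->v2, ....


1->1, 2->2, 3->2, 4->1

(v1 ⋄ v2) = 1->1, 2->2, 3->1, 4->1
((v1 ⋄ v2) ⋄ v4) = 1->2, 2->1, 3->1, 4->2
(((v1 ⋄ v2) ⋄ v4) ⋄ v3) = 1->1, 2->2, 3->2, 4->1


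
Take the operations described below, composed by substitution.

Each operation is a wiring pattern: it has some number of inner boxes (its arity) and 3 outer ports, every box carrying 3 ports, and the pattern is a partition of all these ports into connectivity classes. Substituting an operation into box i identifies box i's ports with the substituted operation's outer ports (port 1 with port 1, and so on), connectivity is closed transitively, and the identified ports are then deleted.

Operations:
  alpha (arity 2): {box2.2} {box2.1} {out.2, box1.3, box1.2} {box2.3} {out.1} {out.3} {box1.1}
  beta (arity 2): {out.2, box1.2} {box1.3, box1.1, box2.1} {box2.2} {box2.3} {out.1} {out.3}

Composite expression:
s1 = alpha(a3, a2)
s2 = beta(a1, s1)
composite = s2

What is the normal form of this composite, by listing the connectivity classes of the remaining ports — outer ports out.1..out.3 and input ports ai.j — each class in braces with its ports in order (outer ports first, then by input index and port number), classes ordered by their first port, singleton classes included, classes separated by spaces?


{out.1} {out.2, a1.2} {out.3} {a1.1, a1.3} {a2.1} {a2.2} {a2.3} {a3.1} {a3.2, a3.3}

Substituting into beta glues patterns; closure does the rest.
after alpha, the pattern on (a3, a2) reads {out.1} {out.2, a3.2, a3.3} {out.3} {a2.1} {a2.2} {a2.3} {a3.1} (out.j = its outer ports)
after beta, the pattern on (a1, a3, a2) reads {out.1} {out.2, a1.2} {out.3} {a1.1, a1.3} {a2.1} {a2.2} {a2.3} {a3.1} {a3.2, a3.3} (out.j = its outer ports)


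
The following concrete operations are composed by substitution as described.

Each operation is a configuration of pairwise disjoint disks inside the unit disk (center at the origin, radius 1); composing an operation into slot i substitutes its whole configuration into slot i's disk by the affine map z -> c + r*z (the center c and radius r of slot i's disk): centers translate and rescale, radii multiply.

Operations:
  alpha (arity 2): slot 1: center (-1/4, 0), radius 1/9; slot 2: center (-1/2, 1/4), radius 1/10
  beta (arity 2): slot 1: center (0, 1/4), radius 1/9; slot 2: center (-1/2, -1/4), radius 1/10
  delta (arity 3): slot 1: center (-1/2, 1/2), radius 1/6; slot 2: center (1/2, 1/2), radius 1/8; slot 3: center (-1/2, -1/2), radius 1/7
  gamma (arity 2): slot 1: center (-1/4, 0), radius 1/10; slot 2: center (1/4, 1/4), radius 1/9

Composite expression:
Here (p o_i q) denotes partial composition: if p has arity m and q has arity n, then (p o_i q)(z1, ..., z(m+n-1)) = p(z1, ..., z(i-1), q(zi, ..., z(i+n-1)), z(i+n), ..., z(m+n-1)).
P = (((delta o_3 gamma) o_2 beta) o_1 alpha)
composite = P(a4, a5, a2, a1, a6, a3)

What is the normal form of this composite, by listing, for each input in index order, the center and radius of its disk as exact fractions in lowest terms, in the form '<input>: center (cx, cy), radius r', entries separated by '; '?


Affine substitution under delta: radii multiply and a-centers shift.
a4: after 2 affine steps, its disk has center (-13/24, 1/2), radius 1/54
a5: after 2 affine steps, its disk has center (-7/12, 13/24), radius 1/60
a2: after 2 affine steps, its disk has center (1/2, 17/32), radius 1/72
a1: after 2 affine steps, its disk has center (7/16, 15/32), radius 1/80
a6: after 2 affine steps, its disk has center (-15/28, -1/2), radius 1/70
a3: after 2 affine steps, its disk has center (-13/28, -13/28), radius 1/63

a1: center (7/16, 15/32), radius 1/80; a2: center (1/2, 17/32), radius 1/72; a3: center (-13/28, -13/28), radius 1/63; a4: center (-13/24, 1/2), radius 1/54; a5: center (-7/12, 13/24), radius 1/60; a6: center (-15/28, -1/2), radius 1/70


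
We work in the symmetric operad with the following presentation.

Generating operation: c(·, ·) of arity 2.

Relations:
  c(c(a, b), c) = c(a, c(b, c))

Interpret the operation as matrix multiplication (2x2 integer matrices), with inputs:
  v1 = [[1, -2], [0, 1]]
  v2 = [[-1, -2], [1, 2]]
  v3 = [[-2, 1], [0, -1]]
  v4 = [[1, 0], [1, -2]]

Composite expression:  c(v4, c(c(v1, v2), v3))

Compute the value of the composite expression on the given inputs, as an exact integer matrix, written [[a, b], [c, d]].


[[6, 3], [10, 5]]

c(v1, v2) = [[-3, -6], [1, 2]]
c(c(v1, v2), v3) = [[6, 3], [-2, -1]]
c(v4, c(c(v1, v2), v3)) = [[6, 3], [10, 5]]


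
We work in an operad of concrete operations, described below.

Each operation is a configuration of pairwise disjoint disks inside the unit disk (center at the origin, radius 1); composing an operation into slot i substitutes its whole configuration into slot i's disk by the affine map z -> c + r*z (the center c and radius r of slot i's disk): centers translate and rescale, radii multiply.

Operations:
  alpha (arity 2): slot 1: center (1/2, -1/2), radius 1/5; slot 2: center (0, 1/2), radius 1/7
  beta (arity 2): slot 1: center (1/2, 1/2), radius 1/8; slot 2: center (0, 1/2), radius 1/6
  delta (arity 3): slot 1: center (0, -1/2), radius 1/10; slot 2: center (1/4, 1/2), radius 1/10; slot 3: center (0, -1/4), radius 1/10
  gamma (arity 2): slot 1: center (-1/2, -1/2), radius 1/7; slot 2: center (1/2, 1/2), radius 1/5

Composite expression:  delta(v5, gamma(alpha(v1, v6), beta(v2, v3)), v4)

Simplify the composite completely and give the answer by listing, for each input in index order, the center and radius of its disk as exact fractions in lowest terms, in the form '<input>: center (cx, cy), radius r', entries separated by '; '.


v1: center (29/140, 31/70), radius 1/350; v2: center (31/100, 14/25), radius 1/400; v3: center (3/10, 14/25), radius 1/300; v4: center (0, -1/4), radius 1/10; v5: center (0, -1/2), radius 1/10; v6: center (1/5, 16/35), radius 1/490

Each v-disk chains the slot maps above it in delta; radii multiply.
tracing v5 down its 1-map path: center (0, -1/2), radius 1/10
tracing v1 down its 3-map path: center (29/140, 31/70), radius 1/350
tracing v6 down its 3-map path: center (1/5, 16/35), radius 1/490
tracing v2 down its 3-map path: center (31/100, 14/25), radius 1/400
tracing v3 down its 3-map path: center (3/10, 14/25), radius 1/300
tracing v4 down its 1-map path: center (0, -1/4), radius 1/10


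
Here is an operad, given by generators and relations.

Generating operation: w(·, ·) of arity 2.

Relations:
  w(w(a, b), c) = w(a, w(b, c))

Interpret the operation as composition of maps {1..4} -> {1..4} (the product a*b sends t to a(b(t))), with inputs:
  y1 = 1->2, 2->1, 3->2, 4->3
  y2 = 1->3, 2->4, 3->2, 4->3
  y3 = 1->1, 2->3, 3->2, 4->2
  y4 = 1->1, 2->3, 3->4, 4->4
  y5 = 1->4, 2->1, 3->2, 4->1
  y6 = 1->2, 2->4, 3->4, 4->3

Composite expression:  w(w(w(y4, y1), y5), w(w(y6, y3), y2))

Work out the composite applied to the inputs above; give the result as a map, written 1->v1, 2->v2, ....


1->3, 2->3, 3->3, 4->3


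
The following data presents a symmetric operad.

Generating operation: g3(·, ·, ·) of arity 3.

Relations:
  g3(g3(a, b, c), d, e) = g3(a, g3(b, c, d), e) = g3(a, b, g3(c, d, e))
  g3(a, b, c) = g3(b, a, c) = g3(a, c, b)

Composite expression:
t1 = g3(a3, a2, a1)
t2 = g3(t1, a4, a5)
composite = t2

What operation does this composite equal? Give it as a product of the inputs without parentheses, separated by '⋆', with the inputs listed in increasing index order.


a1 ⋆ a2 ⋆ a3 ⋆ a4 ⋆ a5

Both nesting and order wash out for g3; what remains is which a's occur.
g3(a3, a2, a1) unparenthesizes to a3 ⋆ a2 ⋆ a1
g3(g3(a3, a2, a1), a4, a5) unparenthesizes to a3 ⋆ a2 ⋆ a1 ⋆ a4 ⋆ a5
rearranged into index order: a1 ⋆ a2 ⋆ a3 ⋆ a4 ⋆ a5


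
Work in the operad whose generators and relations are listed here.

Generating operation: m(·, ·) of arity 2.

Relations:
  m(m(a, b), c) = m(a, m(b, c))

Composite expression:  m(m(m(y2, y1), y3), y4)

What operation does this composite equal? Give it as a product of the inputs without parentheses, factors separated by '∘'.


y2 ∘ y1 ∘ y3 ∘ y4

All parenthesizations of m agree; list the y-inputs left to right.
m(y2, y1) flattens to y2 ∘ y1
m(m(y2, y1), y3) flattens to y2 ∘ y1 ∘ y3
m(m(m(y2, y1), y3), y4) flattens to y2 ∘ y1 ∘ y3 ∘ y4


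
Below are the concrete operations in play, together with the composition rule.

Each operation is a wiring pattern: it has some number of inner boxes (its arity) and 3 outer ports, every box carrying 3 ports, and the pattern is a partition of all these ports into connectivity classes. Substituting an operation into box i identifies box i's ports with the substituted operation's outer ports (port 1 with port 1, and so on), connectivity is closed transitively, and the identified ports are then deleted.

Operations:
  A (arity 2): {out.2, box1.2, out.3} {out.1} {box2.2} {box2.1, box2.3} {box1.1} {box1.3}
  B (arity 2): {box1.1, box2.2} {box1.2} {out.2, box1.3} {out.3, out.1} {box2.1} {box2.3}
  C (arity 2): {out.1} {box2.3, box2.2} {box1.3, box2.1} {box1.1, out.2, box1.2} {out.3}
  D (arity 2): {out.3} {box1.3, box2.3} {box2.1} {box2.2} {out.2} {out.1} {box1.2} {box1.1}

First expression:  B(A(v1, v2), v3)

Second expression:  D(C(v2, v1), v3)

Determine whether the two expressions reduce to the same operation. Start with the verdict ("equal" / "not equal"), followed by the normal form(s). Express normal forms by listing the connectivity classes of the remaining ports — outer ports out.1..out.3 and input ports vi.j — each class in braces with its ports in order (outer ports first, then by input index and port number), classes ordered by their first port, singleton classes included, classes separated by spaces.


not equal; the first gives {out.1, out.3} {out.2, v1.2} {v1.1} {v1.3} {v2.1, v2.3} {v2.2} {v3.1} {v3.2} {v3.3} and the second {out.1} {out.2} {out.3} {v1.1, v2.3} {v1.2, v1.3} {v2.1, v2.2} {v3.1} {v3.2} {v3.3}

The first expression reduces to {out.1, out.3} {out.2, v1.2} {v1.1} {v1.3} {v2.1, v2.3} {v2.2} {v3.1} {v3.2} {v3.3}
The second expression reduces to {out.1} {out.2} {out.3} {v1.1, v2.3} {v1.2, v1.3} {v2.1, v2.2} {v3.1} {v3.2} {v3.3}
The forms do not match — not equal.


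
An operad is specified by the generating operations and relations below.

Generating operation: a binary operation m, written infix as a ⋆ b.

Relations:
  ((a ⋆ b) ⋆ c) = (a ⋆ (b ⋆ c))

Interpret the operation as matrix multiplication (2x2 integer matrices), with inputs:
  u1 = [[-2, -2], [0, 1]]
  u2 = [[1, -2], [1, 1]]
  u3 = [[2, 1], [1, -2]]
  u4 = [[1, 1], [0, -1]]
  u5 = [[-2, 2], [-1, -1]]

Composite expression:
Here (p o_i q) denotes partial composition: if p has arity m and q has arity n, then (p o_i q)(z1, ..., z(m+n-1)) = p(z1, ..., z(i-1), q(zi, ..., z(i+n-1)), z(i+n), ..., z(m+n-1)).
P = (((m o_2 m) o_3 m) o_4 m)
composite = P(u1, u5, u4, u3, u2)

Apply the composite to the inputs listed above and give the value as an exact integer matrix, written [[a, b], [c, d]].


[[10, -50], [-3, 3]]

(u3 ⋆ u2) = [[3, -3], [-1, -4]]
(u4 ⋆ (u3 ⋆ u2)) = [[2, -7], [1, 4]]
(u5 ⋆ (u4 ⋆ (u3 ⋆ u2))) = [[-2, 22], [-3, 3]]
(u1 ⋆ (u5 ⋆ (u4 ⋆ (u3 ⋆ u2)))) = [[10, -50], [-3, 3]]


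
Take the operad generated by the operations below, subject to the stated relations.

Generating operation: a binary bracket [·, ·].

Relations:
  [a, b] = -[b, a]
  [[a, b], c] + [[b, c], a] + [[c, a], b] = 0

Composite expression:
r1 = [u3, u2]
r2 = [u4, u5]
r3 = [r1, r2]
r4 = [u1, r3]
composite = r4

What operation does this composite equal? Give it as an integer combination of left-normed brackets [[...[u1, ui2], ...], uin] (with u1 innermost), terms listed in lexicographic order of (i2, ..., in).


-[[[[u1, u2], u3], u4], u5] + [[[[u1, u2], u3], u5], u4] + [[[[u1, u3], u2], u4], u5] - [[[[u1, u3], u2], u5], u4] + [[[[u1, u4], u5], u2], u3] - [[[[u1, u4], u5], u3], u2] - [[[[u1, u5], u4], u2], u3] + [[[[u1, u5], u4], u3], u2]

Left-normed coefficients sit on the u1-initial expansion words.
Composite bracket: [u1, [[u3, u2], [u4, u5]]]
Each bracket splits as ab - ba, giving 16 signed words (2^4 = 16).
Coefficients come from the u1-initial words:
  the word u1u2u3u4u5 carries sign -1 and contributes -[[[[u1, u2], u3], u4], u5]
  the word u1u2u3u5u4 carries sign +1 and contributes +[[[[u1, u2], u3], u5], u4]
  the word u1u3u2u4u5 carries sign +1 and contributes +[[[[u1, u3], u2], u4], u5]
  the word u1u3u2u5u4 carries sign -1 and contributes -[[[[u1, u3], u2], u5], u4]
  the word u1u4u5u2u3 carries sign +1 and contributes +[[[[u1, u4], u5], u2], u3]
  the word u1u4u5u3u2 carries sign -1 and contributes -[[[[u1, u4], u5], u3], u2]
  the word u1u5u4u2u3 carries sign -1 and contributes -[[[[u1, u5], u4], u2], u3]
  the word u1u5u4u3u2 carries sign +1 and contributes +[[[[u1, u5], u4], u3], u2]


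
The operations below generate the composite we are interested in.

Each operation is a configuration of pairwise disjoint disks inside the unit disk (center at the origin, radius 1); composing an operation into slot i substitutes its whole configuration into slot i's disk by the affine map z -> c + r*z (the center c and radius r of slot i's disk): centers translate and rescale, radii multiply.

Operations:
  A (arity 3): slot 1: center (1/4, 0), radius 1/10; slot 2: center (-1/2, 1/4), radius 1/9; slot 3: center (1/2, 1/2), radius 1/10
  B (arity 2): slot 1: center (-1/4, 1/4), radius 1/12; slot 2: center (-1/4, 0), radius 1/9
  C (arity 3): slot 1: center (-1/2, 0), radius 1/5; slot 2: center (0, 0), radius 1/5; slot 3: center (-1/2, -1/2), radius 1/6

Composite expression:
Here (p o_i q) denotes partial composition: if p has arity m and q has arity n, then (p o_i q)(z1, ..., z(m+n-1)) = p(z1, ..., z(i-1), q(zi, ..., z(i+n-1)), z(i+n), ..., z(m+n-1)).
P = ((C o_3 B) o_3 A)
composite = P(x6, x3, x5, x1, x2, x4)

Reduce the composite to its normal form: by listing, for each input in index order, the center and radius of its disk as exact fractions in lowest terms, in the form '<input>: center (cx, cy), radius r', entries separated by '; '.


Follow each x-input down from C: c' goes to c + r*c', radius to r*r'.
x6: after 1 affine step, its disk has center (-1/2, 0), radius 1/5
x3: after 1 affine step, its disk has center (0, 0), radius 1/5
x5: after 3 affine steps, its disk has center (-155/288, -11/24), radius 1/720
x1: after 3 affine steps, its disk has center (-79/144, -131/288), radius 1/648
x2: after 3 affine steps, its disk has center (-77/144, -65/144), radius 1/720
x4: after 2 affine steps, its disk has center (-13/24, -1/2), radius 1/54

x1: center (-79/144, -131/288), radius 1/648; x2: center (-77/144, -65/144), radius 1/720; x3: center (0, 0), radius 1/5; x4: center (-13/24, -1/2), radius 1/54; x5: center (-155/288, -11/24), radius 1/720; x6: center (-1/2, 0), radius 1/5


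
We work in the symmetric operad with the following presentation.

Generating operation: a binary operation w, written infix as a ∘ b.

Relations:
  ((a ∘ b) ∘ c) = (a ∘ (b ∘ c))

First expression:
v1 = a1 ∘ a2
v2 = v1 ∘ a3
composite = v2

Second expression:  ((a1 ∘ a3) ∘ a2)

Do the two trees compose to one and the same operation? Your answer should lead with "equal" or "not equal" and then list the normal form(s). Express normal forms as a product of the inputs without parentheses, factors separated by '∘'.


not equal — first a1 ∘ a2 ∘ a3, second a1 ∘ a3 ∘ a2

In normal form, the first expression is a1 ∘ a2 ∘ a3
In normal form, the second expression is a1 ∘ a3 ∘ a2
No match — not equal.


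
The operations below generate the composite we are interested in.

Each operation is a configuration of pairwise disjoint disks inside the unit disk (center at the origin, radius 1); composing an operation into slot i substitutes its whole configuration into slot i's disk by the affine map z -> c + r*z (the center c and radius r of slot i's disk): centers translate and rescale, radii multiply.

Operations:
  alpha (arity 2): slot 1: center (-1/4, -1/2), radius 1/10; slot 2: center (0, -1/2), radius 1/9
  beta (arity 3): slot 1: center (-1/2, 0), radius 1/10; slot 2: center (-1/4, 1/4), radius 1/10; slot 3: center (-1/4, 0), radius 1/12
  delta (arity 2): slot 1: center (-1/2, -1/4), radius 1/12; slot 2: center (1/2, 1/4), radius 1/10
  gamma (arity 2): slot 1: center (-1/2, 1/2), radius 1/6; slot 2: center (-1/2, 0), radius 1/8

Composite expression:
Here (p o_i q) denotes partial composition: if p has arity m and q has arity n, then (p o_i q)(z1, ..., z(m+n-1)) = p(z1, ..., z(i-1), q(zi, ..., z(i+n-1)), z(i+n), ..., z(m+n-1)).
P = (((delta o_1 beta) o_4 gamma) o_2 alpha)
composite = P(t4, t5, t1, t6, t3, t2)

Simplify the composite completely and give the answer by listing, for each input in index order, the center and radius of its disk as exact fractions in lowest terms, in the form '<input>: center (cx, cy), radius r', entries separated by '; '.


t1: center (-25/48, -7/30), radius 1/1080; t2: center (9/20, 1/4), radius 1/80; t3: center (9/20, 3/10), radius 1/60; t4: center (-13/24, -1/4), radius 1/120; t5: center (-251/480, -7/30), radius 1/1200; t6: center (-25/48, -1/4), radius 1/144


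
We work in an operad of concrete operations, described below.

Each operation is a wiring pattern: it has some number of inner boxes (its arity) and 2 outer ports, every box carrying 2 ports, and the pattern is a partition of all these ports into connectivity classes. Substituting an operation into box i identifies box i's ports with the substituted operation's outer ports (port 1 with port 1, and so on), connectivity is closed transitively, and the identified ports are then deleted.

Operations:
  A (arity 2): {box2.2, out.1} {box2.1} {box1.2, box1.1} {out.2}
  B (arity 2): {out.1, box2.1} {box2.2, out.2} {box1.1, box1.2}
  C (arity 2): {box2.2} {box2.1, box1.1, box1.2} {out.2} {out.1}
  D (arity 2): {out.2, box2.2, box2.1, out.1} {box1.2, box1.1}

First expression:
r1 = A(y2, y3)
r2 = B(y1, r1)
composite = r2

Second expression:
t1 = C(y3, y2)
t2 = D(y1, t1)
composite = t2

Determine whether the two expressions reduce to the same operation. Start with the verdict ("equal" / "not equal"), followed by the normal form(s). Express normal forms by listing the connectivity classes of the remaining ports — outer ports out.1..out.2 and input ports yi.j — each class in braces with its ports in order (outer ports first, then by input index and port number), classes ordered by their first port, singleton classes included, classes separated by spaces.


not equal — first {out.1, y3.2} {out.2} {y1.1, y1.2} {y2.1, y2.2} {y3.1}, second {out.1, out.2} {y1.1, y1.2} {y2.1, y3.1, y3.2} {y2.2}

The first composite normalizes to {out.1, y3.2} {out.2} {y1.1, y1.2} {y2.1, y2.2} {y3.1}
The second composite normalizes to {out.1, out.2} {y1.1, y1.2} {y2.1, y3.1, y3.2} {y2.2}
No match — not equal.


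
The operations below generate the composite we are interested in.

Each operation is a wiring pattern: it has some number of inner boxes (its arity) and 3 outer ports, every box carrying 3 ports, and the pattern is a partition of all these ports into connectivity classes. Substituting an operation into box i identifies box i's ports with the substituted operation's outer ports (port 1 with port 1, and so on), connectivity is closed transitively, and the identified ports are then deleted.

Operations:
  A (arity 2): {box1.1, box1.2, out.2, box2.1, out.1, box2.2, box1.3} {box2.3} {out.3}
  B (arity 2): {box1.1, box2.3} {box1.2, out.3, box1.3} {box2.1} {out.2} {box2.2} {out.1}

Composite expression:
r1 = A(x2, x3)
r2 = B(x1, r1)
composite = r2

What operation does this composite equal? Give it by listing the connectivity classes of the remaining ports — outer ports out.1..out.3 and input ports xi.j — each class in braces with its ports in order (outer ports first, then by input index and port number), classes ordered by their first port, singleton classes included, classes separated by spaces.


{out.1} {out.2} {out.3, x1.2, x1.3} {x1.1} {x2.1, x2.2, x2.3, x3.1, x3.2} {x3.3}


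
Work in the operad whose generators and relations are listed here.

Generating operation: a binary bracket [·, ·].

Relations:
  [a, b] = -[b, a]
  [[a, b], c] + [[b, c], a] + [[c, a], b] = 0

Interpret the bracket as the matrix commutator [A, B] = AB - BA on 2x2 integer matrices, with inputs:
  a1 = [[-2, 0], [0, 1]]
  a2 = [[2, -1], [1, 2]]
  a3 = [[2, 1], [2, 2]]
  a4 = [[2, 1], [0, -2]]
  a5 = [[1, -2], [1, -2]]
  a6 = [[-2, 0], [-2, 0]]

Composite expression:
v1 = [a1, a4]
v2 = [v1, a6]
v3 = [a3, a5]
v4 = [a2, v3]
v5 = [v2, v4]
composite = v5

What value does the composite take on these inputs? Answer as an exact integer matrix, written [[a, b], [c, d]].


[[-60, 84], [-120, 60]]

[a1, a4] = [[0, -3], [0, 0]]
[[a1, a4], a6] = [[6, -6], [0, -6]]
[a3, a5] = [[5, -3], [6, -5]]
[a2, [a3, a5]] = [[-3, 10], [10, 3]]
[[[a1, a4], a6], [a2, [a3, a5]]] = [[-60, 84], [-120, 60]]


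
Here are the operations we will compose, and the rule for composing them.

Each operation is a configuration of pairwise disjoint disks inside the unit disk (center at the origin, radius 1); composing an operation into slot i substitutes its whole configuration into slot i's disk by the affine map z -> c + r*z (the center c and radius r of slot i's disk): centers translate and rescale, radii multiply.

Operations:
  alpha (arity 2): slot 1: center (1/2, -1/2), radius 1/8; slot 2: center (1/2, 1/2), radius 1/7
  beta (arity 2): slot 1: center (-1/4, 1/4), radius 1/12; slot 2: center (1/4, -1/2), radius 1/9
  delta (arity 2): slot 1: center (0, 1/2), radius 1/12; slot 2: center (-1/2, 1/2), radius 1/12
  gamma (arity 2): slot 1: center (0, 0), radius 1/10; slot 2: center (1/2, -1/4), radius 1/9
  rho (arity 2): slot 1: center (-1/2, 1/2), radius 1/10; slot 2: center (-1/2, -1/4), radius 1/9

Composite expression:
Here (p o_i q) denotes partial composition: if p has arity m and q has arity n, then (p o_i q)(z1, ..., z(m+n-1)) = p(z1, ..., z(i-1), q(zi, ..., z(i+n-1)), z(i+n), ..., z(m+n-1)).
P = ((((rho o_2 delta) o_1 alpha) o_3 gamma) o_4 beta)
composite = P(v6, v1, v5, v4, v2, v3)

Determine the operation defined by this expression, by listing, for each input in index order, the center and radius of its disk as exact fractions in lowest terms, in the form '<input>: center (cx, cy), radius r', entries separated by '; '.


v1: center (-9/20, 11/20), radius 1/70; v2: center (-1925/3888, -767/3888), radius 1/8748; v3: center (-5/9, -7/36), radius 1/108; v4: center (-1927/3888, -191/972), radius 1/11664; v5: center (-1/2, -7/36), radius 1/1080; v6: center (-9/20, 9/20), radius 1/80

Below rho, radii multiply path by path; the v-disk centers shift.
v6: after 2 affine steps, its disk has center (-9/20, 9/20), radius 1/80
v1: after 2 affine steps, its disk has center (-9/20, 11/20), radius 1/70
v5: after 3 affine steps, its disk has center (-1/2, -7/36), radius 1/1080
v4: after 4 affine steps, its disk has center (-1927/3888, -191/972), radius 1/11664
v2: after 4 affine steps, its disk has center (-1925/3888, -767/3888), radius 1/8748
v3: after 2 affine steps, its disk has center (-5/9, -7/36), radius 1/108


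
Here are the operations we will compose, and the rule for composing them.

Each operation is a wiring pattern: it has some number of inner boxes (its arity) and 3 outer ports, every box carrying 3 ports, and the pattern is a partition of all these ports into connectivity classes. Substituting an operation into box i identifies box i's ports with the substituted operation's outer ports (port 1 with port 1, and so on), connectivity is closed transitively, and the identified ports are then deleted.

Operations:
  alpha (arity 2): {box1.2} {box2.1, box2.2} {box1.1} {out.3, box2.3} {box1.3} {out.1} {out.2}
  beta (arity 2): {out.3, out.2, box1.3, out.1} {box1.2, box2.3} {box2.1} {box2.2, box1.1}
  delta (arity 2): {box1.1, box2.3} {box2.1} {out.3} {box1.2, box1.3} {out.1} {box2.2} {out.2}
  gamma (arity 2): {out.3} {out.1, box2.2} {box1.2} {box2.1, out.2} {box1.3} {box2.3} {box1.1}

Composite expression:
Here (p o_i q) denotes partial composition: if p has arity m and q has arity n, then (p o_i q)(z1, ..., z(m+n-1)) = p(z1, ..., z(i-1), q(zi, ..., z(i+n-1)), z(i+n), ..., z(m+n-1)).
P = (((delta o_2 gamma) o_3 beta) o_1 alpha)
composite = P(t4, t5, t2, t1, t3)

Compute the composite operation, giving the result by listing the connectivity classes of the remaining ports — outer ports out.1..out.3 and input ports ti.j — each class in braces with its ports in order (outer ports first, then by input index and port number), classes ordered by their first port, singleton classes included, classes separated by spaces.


Treat the ports identified at delta as solder joints: merge, then drop.
the subtree at alpha composes to {out.1} {out.2} {out.3, t5.3} {t4.1} {t4.2} {t4.3} {t5.1, t5.2} on (t4, t5); out.j = own outer ports
the subtree at beta composes to {out.1, out.2, out.3, t1.3} {t1.1, t3.2} {t1.2, t3.3} {t3.1} on (t1, t3); out.j = own outer ports
the subtree at gamma composes to {out.1, out.2, t1.3} {out.3} {t1.1, t3.2} {t1.2, t3.3} {t2.1} {t2.2} {t2.3} {t3.1} on (t2, t1, t3); out.j = own outer ports
the subtree at delta composes to {out.1} {out.2} {out.3} {t1.1, t3.2} {t1.2, t3.3} {t1.3} {t2.1} {t2.2} {t2.3} {t3.1} {t4.1} {t4.2} {t4.3} {t5.1, t5.2} {t5.3} on (t4, t5, t2, t1, t3); out.j = own outer ports

{out.1} {out.2} {out.3} {t1.1, t3.2} {t1.2, t3.3} {t1.3} {t2.1} {t2.2} {t2.3} {t3.1} {t4.1} {t4.2} {t4.3} {t5.1, t5.2} {t5.3}


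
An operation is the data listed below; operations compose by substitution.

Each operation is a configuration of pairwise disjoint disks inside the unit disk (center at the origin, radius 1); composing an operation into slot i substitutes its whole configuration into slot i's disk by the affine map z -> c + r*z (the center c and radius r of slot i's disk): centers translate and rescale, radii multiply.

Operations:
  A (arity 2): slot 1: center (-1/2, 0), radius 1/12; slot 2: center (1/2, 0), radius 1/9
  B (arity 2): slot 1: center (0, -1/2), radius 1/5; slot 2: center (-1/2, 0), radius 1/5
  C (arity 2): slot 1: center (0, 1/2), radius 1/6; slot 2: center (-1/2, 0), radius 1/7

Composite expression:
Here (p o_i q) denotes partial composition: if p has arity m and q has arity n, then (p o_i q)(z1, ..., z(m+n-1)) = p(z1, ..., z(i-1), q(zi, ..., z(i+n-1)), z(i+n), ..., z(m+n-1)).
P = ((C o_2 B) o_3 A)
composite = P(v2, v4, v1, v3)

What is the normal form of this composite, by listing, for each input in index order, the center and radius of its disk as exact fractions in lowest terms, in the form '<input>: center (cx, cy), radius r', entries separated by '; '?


v1: center (-41/70, 0), radius 1/420; v2: center (0, 1/2), radius 1/6; v3: center (-39/70, 0), radius 1/315; v4: center (-1/2, -1/14), radius 1/35


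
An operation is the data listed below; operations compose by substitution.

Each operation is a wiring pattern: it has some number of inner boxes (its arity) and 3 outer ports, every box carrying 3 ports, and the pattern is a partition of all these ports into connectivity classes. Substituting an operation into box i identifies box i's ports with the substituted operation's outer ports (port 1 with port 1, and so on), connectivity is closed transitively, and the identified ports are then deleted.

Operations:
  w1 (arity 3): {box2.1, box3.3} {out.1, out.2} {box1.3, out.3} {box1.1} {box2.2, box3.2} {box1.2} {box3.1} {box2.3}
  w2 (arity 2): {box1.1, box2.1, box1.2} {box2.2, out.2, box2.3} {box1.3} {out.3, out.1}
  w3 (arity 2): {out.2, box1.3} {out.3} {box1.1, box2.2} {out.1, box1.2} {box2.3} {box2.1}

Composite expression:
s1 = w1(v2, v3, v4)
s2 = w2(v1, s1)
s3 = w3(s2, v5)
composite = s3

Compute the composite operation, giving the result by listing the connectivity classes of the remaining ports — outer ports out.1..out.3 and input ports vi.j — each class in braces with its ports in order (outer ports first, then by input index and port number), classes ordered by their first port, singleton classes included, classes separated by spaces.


Reachability decides: close wires over w3-identified ports.
stage w1: inputs (v2, v3, v4), connectivity {out.1, out.2} {out.3, v2.3} {v2.1} {v2.2} {v3.1, v4.3} {v3.2, v4.2} {v3.3} {v4.1}, out.j its boundary
stage w2: inputs (v1, v2, v3, v4), connectivity {out.1, out.3} {out.2, v1.1, v1.2, v2.3} {v1.3} {v2.1} {v2.2} {v3.1, v4.3} {v3.2, v4.2} {v3.3} {v4.1}, out.j its boundary
stage w3: inputs (v1, v2, v3, v4, v5), connectivity {out.1, v1.1, v1.2, v2.3} {out.2, v5.2} {out.3} {v1.3} {v2.1} {v2.2} {v3.1, v4.3} {v3.2, v4.2} {v3.3} {v4.1} {v5.1} {v5.3}, out.j its boundary

{out.1, v1.1, v1.2, v2.3} {out.2, v5.2} {out.3} {v1.3} {v2.1} {v2.2} {v3.1, v4.3} {v3.2, v4.2} {v3.3} {v4.1} {v5.1} {v5.3}


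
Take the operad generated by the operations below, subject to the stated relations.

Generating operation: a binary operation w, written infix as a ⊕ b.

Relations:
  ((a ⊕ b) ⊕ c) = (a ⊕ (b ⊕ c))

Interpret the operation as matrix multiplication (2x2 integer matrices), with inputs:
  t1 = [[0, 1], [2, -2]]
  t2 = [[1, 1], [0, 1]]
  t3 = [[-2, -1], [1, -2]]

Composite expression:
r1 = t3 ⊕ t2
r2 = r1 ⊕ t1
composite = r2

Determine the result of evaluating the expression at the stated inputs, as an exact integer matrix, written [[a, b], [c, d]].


[[-6, 4], [-2, 3]]

(t3 ⊕ t2) = [[-2, -3], [1, -1]]
((t3 ⊕ t2) ⊕ t1) = [[-6, 4], [-2, 3]]


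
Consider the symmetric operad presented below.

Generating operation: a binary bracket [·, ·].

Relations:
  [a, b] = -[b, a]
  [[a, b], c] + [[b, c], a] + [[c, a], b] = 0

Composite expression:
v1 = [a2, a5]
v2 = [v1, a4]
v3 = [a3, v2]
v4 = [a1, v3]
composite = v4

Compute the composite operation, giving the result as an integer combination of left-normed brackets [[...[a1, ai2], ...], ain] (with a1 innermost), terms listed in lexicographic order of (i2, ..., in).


In the tensor algebra, words opening a1 carry the a1-anchored form.
Composite bracket: [a1, [a3, [[a2, a5], a4]]]
Applying ab - ba throughout gives 16 signed words (2^4 = 16).
The a1-initial words carry the normal form:
  a1a2a5a4a3 appears with sign -1, giving the term -[[[[a1, a2], a5], a4], a3]
  a1a3a2a5a4 appears with sign +1, giving the term +[[[[a1, a3], a2], a5], a4]
  a1a3a4a2a5 appears with sign -1, giving the term -[[[[a1, a3], a4], a2], a5]
  a1a3a4a5a2 appears with sign +1, giving the term +[[[[a1, a3], a4], a5], a2]
  a1a3a5a2a4 appears with sign -1, giving the term -[[[[a1, a3], a5], a2], a4]
  a1a4a2a5a3 appears with sign +1, giving the term +[[[[a1, a4], a2], a5], a3]
  a1a4a5a2a3 appears with sign -1, giving the term -[[[[a1, a4], a5], a2], a3]
  a1a5a2a4a3 appears with sign +1, giving the term +[[[[a1, a5], a2], a4], a3]

-[[[[a1, a2], a5], a4], a3] + [[[[a1, a3], a2], a5], a4] - [[[[a1, a3], a4], a2], a5] + [[[[a1, a3], a4], a5], a2] - [[[[a1, a3], a5], a2], a4] + [[[[a1, a4], a2], a5], a3] - [[[[a1, a4], a5], a2], a3] + [[[[a1, a5], a2], a4], a3]


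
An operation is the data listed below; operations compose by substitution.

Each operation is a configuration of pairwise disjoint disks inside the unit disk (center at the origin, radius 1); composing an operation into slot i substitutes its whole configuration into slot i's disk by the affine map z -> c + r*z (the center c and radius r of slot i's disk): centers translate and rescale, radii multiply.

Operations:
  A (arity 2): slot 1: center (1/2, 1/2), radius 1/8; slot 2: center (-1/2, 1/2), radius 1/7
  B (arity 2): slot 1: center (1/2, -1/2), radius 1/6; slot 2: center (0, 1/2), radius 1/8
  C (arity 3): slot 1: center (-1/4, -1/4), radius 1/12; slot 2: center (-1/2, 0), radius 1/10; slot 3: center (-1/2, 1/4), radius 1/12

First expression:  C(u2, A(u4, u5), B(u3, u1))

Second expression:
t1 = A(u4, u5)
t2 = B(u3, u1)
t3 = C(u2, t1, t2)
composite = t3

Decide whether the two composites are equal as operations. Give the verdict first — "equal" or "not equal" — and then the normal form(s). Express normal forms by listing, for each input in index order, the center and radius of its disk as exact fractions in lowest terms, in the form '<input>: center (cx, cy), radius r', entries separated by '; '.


equal; the common form is u1: center (-1/2, 7/24), radius 1/96; u2: center (-1/4, -1/4), radius 1/12; u3: center (-11/24, 5/24), radius 1/72; u4: center (-9/20, 1/20), radius 1/80; u5: center (-11/20, 1/20), radius 1/70

Normal form of the first expression: u1: center (-1/2, 7/24), radius 1/96; u2: center (-1/4, -1/4), radius 1/12; u3: center (-11/24, 5/24), radius 1/72; u4: center (-9/20, 1/20), radius 1/80; u5: center (-11/20, 1/20), radius 1/70
Normal form of the second expression: u1: center (-1/2, 7/24), radius 1/96; u2: center (-1/4, -1/4), radius 1/12; u3: center (-11/24, 5/24), radius 1/72; u4: center (-9/20, 1/20), radius 1/80; u5: center (-11/20, 1/20), radius 1/70
The normal forms match — equal.


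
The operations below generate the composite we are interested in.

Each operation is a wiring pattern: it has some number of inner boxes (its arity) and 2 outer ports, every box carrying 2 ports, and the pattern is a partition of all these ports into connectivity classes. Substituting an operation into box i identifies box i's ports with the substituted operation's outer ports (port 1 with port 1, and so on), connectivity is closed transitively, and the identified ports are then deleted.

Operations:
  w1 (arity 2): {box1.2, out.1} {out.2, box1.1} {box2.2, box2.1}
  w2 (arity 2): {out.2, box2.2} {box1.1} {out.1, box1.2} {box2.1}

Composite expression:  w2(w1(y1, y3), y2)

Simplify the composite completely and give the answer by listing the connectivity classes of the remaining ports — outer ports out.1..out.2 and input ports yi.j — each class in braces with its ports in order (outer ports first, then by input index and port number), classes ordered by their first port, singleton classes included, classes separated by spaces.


{out.1, y1.1} {out.2, y2.2} {y1.2} {y2.1} {y3.1, y3.2}


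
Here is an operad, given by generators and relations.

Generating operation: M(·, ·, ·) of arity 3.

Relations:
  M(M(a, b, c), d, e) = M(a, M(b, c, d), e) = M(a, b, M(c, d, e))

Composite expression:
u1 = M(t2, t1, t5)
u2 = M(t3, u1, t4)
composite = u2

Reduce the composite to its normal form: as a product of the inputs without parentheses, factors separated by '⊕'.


t3 ⊕ t2 ⊕ t1 ⊕ t5 ⊕ t4

Key point: M is associative — brackets drop, the t-order remains.
M(t2, t1, t5) linearizes to t2 ⊕ t1 ⊕ t5
M(t3, M(t2, t1, t5), t4) linearizes to t3 ⊕ t2 ⊕ t1 ⊕ t5 ⊕ t4


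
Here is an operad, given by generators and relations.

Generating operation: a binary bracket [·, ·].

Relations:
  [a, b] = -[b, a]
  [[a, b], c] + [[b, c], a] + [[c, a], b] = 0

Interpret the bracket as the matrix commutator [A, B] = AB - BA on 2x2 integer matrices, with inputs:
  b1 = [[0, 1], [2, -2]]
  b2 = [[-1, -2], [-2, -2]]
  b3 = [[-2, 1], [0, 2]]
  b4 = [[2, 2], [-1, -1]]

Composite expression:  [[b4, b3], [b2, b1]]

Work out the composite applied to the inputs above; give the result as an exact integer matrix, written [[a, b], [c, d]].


[[-86, 54], [-4, 86]]

[b4, b3] = [[1, 11], [4, -1]]
[b2, b1] = [[-2, 5], [-6, 2]]
[[b4, b3], [b2, b1]] = [[-86, 54], [-4, 86]]


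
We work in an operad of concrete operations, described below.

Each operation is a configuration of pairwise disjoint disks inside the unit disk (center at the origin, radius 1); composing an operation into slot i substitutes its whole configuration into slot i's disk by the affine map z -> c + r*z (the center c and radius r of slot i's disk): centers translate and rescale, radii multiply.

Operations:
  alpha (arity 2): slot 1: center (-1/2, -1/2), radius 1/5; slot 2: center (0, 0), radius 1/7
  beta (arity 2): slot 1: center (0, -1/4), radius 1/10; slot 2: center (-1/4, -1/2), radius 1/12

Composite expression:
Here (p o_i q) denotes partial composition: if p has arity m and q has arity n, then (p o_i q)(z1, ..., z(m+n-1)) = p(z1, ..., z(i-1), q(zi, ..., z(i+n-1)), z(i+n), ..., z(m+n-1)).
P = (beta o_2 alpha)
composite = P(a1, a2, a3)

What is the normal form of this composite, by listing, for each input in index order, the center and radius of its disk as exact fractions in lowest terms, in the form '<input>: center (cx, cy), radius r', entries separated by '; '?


a1: center (0, -1/4), radius 1/10; a2: center (-7/24, -13/24), radius 1/60; a3: center (-1/4, -1/2), radius 1/84


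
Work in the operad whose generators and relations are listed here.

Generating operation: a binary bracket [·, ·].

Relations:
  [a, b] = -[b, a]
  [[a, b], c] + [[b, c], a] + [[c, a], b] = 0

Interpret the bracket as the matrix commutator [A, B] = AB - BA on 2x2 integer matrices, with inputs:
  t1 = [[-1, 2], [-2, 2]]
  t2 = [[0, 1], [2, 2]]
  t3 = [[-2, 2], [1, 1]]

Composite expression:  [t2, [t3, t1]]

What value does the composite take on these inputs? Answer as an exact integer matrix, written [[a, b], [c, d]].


[[-9, 12], [-42, 9]]


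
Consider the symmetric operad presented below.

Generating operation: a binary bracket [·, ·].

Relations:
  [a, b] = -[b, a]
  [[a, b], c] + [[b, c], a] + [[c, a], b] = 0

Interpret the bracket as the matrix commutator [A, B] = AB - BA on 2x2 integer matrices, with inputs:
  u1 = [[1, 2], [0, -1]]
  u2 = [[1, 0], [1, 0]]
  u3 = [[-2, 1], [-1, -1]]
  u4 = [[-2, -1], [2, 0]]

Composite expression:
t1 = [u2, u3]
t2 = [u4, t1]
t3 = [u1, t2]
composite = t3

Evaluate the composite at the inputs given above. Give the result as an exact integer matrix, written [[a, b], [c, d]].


[u2, u3] = [[-1, 1], [0, 1]]
[u4, [u2, u3]] = [[-2, -4], [-4, 2]]
[u1, [u4, [u2, u3]]] = [[-8, 0], [8, 8]]

[[-8, 0], [8, 8]]


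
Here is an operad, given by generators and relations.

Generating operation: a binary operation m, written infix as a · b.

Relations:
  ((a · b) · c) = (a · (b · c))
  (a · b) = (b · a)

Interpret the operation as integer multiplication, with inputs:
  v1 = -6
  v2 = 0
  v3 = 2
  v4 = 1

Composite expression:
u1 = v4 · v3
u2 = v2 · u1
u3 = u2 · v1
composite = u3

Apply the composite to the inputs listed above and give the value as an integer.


(v4 · v3) = 2
(v2 · (v4 · v3)) = 0
((v2 · (v4 · v3)) · v1) = 0

0


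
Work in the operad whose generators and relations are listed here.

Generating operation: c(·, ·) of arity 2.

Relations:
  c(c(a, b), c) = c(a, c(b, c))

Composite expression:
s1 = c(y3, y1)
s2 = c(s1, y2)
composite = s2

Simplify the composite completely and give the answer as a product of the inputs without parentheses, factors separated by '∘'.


All parenthesizations of c agree; list the y-inputs left to right.
c(y3, y1) linearizes to y3 ∘ y1
c(c(y3, y1), y2) linearizes to y3 ∘ y1 ∘ y2

y3 ∘ y1 ∘ y2


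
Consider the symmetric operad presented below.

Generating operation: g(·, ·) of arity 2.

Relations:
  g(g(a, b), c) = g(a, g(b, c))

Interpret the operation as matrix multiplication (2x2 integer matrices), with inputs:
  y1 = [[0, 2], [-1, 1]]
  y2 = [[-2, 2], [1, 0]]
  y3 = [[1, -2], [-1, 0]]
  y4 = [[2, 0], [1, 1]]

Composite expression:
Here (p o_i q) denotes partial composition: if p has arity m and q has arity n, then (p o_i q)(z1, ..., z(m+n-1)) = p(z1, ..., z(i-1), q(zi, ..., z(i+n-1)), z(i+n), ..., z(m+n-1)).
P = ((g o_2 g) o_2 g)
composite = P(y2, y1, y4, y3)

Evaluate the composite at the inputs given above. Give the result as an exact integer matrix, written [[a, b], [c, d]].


[[-4, 12], [0, -4]]

g(y1, y4) = [[2, 2], [-1, 1]]
g(g(y1, y4), y3) = [[0, -4], [-2, 2]]
g(y2, g(g(y1, y4), y3)) = [[-4, 12], [0, -4]]
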